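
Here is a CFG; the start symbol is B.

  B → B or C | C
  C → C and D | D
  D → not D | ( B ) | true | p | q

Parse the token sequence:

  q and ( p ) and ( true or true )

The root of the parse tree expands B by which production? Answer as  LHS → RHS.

[B [C [C [C [D q]] and [D ( [B [C [D p]]] )]] and [D ( [B [B [C [D true]]] or [C [D true]]] )]]]

B → C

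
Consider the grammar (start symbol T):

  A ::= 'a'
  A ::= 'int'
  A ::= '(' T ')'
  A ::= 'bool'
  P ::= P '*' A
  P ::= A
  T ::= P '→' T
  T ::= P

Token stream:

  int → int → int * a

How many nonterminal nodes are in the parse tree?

[T [P [A int]] → [T [P [A int]] → [T [P [P [A int]] * [A a]]]]]

11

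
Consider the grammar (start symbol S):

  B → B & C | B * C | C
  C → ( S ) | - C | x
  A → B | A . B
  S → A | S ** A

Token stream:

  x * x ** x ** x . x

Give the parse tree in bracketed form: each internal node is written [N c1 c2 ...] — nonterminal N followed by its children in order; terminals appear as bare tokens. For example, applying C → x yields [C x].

[S [S [S [A [B [B [C x]] * [C x]]]] ** [A [B [C x]]]] ** [A [A [B [C x]]] . [B [C x]]]]

S
S ** A
S ** A ** A
A ** A ** A
B ** A ** A
B * C ** A ** A
C * C ** A ** A
x * C ** A ** A
x * x ** A ** A
x * x ** B ** A
x * x ** C ** A
x * x ** x ** A
x * x ** x ** A . B
x * x ** x ** B . B
x * x ** x ** C . B
x * x ** x ** x . B
x * x ** x ** x . C
x * x ** x ** x . x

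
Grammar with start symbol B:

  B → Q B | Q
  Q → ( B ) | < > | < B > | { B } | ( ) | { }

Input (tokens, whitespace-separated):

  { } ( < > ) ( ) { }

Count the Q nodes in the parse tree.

[B [Q { }] [B [Q ( [B [Q < >]] )] [B [Q ( )] [B [Q { }]]]]]

5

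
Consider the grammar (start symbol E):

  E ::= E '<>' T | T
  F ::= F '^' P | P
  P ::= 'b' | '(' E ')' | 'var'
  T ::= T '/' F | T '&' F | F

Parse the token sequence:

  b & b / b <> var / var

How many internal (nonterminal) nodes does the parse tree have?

[E [E [T [T [T [F [P b]]] & [F [P b]]] / [F [P b]]]] <> [T [T [F [P var]]] / [F [P var]]]]

17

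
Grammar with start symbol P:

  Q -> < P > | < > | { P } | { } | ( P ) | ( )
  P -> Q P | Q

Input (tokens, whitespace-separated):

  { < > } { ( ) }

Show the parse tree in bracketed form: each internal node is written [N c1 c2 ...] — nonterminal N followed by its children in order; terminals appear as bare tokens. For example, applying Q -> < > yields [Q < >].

[P [Q { [P [Q < >]] }] [P [Q { [P [Q ( )]] }]]]

P
Q P
{ P } P
{ Q } P
{ < > } P
{ < > } Q
{ < > } { P }
{ < > } { Q }
{ < > } { ( ) }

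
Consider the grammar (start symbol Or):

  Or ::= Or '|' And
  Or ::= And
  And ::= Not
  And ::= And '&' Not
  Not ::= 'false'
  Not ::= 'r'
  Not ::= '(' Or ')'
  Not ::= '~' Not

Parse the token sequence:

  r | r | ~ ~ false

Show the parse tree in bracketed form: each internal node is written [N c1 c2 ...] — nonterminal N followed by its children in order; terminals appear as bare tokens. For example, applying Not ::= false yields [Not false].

[Or [Or [Or [And [Not r]]] | [And [Not r]]] | [And [Not ~ [Not ~ [Not false]]]]]

Or
Or | And
Or | And | And
And | And | And
Not | And | And
r | And | And
r | Not | And
r | r | And
r | r | Not
r | r | ~ Not
r | r | ~ ~ Not
r | r | ~ ~ false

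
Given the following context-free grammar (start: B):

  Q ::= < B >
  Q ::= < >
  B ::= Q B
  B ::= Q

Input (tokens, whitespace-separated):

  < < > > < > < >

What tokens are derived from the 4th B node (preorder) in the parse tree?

[B [Q < [B [Q < >]] >] [B [Q < >] [B [Q < >]]]]

< >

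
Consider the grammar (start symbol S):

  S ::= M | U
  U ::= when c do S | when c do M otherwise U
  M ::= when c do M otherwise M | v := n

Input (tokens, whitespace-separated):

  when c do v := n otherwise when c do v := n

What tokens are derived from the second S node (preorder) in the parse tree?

v := n

[S [U when c do [M v := n] otherwise [U when c do [S [M v := n]]]]]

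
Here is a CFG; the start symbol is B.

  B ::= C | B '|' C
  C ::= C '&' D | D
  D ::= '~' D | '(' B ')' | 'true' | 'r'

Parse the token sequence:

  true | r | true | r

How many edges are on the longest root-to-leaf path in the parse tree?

[B [B [B [B [C [D true]]] | [C [D r]]] | [C [D true]]] | [C [D r]]]

6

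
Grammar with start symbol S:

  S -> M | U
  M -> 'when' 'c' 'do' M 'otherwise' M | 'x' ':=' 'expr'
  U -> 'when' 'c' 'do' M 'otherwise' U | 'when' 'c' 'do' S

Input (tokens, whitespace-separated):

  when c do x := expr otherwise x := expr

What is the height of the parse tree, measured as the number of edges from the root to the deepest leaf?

[S [M when c do [M x := expr] otherwise [M x := expr]]]

3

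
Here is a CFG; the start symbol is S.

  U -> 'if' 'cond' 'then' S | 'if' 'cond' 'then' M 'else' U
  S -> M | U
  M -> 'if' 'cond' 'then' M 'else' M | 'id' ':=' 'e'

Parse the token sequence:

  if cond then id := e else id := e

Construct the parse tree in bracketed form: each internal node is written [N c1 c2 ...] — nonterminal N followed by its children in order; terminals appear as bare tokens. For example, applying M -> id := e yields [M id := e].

S
M
if cond then M else M
if cond then id := e else M
if cond then id := e else id := e

[S [M if cond then [M id := e] else [M id := e]]]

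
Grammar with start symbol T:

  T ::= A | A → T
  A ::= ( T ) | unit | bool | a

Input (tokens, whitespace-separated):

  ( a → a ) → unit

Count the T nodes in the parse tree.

[T [A ( [T [A a] → [T [A a]]] )] → [T [A unit]]]

4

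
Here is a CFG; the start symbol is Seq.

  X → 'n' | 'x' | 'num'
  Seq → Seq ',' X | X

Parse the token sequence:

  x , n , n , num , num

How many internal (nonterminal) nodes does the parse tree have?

[Seq [Seq [Seq [Seq [Seq [X x]] , [X n]] , [X n]] , [X num]] , [X num]]

10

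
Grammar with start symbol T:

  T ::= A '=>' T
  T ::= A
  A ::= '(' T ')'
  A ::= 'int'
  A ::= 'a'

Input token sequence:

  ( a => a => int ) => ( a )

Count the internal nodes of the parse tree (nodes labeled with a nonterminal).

[T [A ( [T [A a] => [T [A a] => [T [A int]]]] )] => [T [A ( [T [A a]] )]]]

12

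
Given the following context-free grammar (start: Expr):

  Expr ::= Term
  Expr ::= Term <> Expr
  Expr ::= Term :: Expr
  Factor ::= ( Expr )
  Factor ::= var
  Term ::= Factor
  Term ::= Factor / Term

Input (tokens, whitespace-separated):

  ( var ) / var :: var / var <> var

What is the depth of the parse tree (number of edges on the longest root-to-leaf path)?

[Expr [Term [Factor ( [Expr [Term [Factor var]]] )] / [Term [Factor var]]] :: [Expr [Term [Factor var] / [Term [Factor var]]] <> [Expr [Term [Factor var]]]]]

6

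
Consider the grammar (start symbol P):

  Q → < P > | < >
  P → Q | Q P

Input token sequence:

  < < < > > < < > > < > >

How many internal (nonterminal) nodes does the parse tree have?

[P [Q < [P [Q < [P [Q < >]] >] [P [Q < [P [Q < >]] >] [P [Q < >]]]] >]]

12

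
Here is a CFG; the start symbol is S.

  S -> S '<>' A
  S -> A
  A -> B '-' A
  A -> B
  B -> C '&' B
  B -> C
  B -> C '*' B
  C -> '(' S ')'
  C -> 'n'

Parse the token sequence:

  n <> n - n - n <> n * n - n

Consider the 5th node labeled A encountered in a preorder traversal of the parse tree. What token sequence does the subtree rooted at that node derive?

n * n - n

[S [S [S [A [B [C n]]]] <> [A [B [C n]] - [A [B [C n]] - [A [B [C n]]]]]] <> [A [B [C n] * [B [C n]]] - [A [B [C n]]]]]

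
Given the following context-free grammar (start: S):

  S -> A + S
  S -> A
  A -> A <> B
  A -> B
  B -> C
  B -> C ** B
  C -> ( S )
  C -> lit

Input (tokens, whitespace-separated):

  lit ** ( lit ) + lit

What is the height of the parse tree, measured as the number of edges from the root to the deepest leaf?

9

[S [A [B [C lit] ** [B [C ( [S [A [B [C lit]]]] )]]]] + [S [A [B [C lit]]]]]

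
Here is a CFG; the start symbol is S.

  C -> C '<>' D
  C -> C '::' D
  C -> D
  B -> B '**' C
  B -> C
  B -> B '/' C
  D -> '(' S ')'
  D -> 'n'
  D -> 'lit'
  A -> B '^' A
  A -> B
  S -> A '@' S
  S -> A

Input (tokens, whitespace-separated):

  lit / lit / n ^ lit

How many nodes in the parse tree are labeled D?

4

[S [A [B [B [B [C [D lit]]] / [C [D lit]]] / [C [D n]]] ^ [A [B [C [D lit]]]]]]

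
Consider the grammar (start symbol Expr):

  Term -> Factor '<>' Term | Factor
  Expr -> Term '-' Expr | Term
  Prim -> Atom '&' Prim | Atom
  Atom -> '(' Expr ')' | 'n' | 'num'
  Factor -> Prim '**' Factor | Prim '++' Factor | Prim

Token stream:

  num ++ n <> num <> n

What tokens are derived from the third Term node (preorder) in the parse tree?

n

[Expr [Term [Factor [Prim [Atom num]] ++ [Factor [Prim [Atom n]]]] <> [Term [Factor [Prim [Atom num]]] <> [Term [Factor [Prim [Atom n]]]]]]]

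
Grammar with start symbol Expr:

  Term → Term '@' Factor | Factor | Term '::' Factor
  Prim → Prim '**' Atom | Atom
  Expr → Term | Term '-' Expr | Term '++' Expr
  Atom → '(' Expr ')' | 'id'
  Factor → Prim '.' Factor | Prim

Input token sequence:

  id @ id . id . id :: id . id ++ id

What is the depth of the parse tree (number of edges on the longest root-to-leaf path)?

[Expr [Term [Term [Term [Factor [Prim [Atom id]]]] @ [Factor [Prim [Atom id]] . [Factor [Prim [Atom id]] . [Factor [Prim [Atom id]]]]]] :: [Factor [Prim [Atom id]] . [Factor [Prim [Atom id]]]]] ++ [Expr [Term [Factor [Prim [Atom id]]]]]]

8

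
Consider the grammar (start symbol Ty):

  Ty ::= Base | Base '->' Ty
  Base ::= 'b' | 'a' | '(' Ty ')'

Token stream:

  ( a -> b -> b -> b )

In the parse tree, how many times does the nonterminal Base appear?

5

[Ty [Base ( [Ty [Base a] -> [Ty [Base b] -> [Ty [Base b] -> [Ty [Base b]]]]] )]]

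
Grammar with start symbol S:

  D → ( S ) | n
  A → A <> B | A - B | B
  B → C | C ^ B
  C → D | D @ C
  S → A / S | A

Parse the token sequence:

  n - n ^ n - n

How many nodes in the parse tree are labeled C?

4

[S [A [A [A [B [C [D n]]]] - [B [C [D n]] ^ [B [C [D n]]]]] - [B [C [D n]]]]]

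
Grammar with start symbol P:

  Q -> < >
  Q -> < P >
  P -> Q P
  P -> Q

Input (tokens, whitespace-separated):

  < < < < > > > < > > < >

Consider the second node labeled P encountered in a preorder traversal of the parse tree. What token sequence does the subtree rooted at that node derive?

< < < > > > < >

[P [Q < [P [Q < [P [Q < [P [Q < >]] >]] >] [P [Q < >]]] >] [P [Q < >]]]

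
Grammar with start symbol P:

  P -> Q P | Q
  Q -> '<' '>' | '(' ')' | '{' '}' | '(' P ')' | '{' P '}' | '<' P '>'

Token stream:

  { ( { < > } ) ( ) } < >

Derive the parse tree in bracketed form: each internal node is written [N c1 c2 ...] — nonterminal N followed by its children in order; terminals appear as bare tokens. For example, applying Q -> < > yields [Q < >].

[P [Q { [P [Q ( [P [Q { [P [Q < >]] }]] )] [P [Q ( )]]] }] [P [Q < >]]]

P
Q P
{ P } P
{ Q P } P
{ ( P ) P } P
{ ( Q ) P } P
{ ( { P } ) P } P
{ ( { Q } ) P } P
{ ( { < > } ) P } P
{ ( { < > } ) Q } P
{ ( { < > } ) ( ) } P
{ ( { < > } ) ( ) } Q
{ ( { < > } ) ( ) } < >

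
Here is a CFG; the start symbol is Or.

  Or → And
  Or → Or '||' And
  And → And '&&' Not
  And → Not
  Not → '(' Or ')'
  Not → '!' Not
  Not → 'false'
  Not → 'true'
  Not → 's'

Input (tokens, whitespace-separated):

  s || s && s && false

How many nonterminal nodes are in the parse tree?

[Or [Or [And [Not s]]] || [And [And [And [Not s]] && [Not s]] && [Not false]]]

10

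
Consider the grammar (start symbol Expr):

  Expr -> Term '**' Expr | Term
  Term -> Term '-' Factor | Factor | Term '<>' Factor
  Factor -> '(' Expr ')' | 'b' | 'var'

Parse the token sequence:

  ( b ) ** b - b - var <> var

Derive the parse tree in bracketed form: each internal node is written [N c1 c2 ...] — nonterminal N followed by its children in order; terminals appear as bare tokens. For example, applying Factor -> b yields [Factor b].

Expr
Term ** Expr
Factor ** Expr
( Expr ) ** Expr
( Term ) ** Expr
( Factor ) ** Expr
( b ) ** Expr
( b ) ** Term
( b ) ** Term <> Factor
( b ) ** Term - Factor <> Factor
( b ) ** Term - Factor - Factor <> Factor
( b ) ** Factor - Factor - Factor <> Factor
( b ) ** b - Factor - Factor <> Factor
( b ) ** b - b - Factor <> Factor
( b ) ** b - b - var <> Factor
( b ) ** b - b - var <> var

[Expr [Term [Factor ( [Expr [Term [Factor b]]] )]] ** [Expr [Term [Term [Term [Term [Factor b]] - [Factor b]] - [Factor var]] <> [Factor var]]]]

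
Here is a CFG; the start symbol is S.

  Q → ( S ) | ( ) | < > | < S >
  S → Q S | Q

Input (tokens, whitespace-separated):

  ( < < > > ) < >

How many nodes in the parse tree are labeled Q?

4

[S [Q ( [S [Q < [S [Q < >]] >]] )] [S [Q < >]]]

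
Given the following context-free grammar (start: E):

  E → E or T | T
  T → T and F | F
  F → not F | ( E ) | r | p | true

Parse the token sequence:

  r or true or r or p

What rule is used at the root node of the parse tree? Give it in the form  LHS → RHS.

E → E or T

[E [E [E [E [T [F r]]] or [T [F true]]] or [T [F r]]] or [T [F p]]]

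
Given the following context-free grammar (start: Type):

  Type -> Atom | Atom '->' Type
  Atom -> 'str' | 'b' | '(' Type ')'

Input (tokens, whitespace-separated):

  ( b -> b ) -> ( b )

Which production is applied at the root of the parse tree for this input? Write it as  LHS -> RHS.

[Type [Atom ( [Type [Atom b] -> [Type [Atom b]]] )] -> [Type [Atom ( [Type [Atom b]] )]]]

Type -> Atom '->' Type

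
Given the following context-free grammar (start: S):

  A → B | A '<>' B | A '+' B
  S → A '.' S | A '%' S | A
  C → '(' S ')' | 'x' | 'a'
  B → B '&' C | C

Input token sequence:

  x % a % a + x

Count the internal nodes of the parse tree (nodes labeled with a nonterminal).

15

[S [A [B [C x]]] % [S [A [B [C a]]] % [S [A [A [B [C a]]] + [B [C x]]]]]]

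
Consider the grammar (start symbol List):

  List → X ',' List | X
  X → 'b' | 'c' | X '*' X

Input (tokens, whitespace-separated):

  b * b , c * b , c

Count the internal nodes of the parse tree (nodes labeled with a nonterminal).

10

[List [X [X b] * [X b]] , [List [X [X c] * [X b]] , [List [X c]]]]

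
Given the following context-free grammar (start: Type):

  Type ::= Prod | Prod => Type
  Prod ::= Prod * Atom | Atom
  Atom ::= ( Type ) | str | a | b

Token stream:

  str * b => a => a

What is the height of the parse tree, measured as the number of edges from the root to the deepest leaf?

5

[Type [Prod [Prod [Atom str]] * [Atom b]] => [Type [Prod [Atom a]] => [Type [Prod [Atom a]]]]]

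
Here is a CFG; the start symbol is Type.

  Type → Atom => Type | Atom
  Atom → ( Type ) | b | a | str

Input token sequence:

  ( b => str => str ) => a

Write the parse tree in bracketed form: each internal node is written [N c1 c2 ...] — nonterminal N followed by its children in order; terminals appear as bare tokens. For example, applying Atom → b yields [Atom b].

[Type [Atom ( [Type [Atom b] => [Type [Atom str] => [Type [Atom str]]]] )] => [Type [Atom a]]]

Type
Atom => Type
( Type ) => Type
( Atom => Type ) => Type
( b => Type ) => Type
( b => Atom => Type ) => Type
( b => str => Type ) => Type
( b => str => Atom ) => Type
( b => str => str ) => Type
( b => str => str ) => Atom
( b => str => str ) => a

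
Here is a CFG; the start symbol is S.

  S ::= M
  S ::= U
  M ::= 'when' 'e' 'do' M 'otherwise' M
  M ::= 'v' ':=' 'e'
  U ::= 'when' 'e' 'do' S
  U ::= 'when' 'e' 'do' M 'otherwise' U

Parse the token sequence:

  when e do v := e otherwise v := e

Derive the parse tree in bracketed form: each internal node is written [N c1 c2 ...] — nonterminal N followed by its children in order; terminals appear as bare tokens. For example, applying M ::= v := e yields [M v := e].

[S [M when e do [M v := e] otherwise [M v := e]]]

S
M
when e do M otherwise M
when e do v := e otherwise M
when e do v := e otherwise v := e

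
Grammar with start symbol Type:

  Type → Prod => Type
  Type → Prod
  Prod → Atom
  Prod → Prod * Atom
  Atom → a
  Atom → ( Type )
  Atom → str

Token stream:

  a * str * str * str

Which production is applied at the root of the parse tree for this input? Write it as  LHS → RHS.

[Type [Prod [Prod [Prod [Prod [Atom a]] * [Atom str]] * [Atom str]] * [Atom str]]]

Type → Prod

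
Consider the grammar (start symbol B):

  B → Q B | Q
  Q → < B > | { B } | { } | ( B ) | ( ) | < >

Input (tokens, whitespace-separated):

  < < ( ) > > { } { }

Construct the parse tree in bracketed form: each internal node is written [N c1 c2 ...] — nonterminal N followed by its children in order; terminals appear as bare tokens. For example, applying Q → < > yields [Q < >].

[B [Q < [B [Q < [B [Q ( )]] >]] >] [B [Q { }] [B [Q { }]]]]

B
Q B
< B > B
< Q > B
< < B > > B
< < Q > > B
< < ( ) > > B
< < ( ) > > Q B
< < ( ) > > { } B
< < ( ) > > { } Q
< < ( ) > > { } { }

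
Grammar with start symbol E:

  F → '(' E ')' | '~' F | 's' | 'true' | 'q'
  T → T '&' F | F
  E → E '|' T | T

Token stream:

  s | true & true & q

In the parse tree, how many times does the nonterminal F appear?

4

[E [E [T [F s]]] | [T [T [T [F true]] & [F true]] & [F q]]]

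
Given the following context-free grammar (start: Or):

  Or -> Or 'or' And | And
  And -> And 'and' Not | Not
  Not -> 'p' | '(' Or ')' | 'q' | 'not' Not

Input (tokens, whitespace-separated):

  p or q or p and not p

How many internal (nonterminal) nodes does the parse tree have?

[Or [Or [Or [And [Not p]]] or [And [Not q]]] or [And [And [Not p]] and [Not not [Not p]]]]

12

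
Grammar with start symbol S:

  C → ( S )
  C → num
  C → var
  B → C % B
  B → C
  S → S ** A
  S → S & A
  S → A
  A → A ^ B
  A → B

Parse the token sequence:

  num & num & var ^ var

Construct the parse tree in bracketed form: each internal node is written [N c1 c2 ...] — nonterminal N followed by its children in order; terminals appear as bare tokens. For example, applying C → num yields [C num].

[S [S [S [A [B [C num]]]] & [A [B [C num]]]] & [A [A [B [C var]]] ^ [B [C var]]]]

S
S & A
S & A & A
A & A & A
B & A & A
C & A & A
num & A & A
num & B & A
num & C & A
num & num & A
num & num & A ^ B
num & num & B ^ B
num & num & C ^ B
num & num & var ^ B
num & num & var ^ C
num & num & var ^ var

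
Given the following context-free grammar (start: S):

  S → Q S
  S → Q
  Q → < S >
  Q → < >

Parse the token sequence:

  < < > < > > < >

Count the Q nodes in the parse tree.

[S [Q < [S [Q < >] [S [Q < >]]] >] [S [Q < >]]]

4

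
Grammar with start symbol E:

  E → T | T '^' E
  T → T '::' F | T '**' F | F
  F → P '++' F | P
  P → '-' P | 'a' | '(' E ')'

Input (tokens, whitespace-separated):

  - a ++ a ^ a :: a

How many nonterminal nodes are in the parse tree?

[E [T [F [P - [P a]] ++ [F [P a]]]] ^ [E [T [T [F [P a]]] :: [F [P a]]]]]

14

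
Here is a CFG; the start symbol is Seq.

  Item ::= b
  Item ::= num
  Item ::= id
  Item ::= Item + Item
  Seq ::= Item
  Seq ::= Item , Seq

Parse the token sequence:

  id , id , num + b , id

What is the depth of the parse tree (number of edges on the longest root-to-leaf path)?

5

[Seq [Item id] , [Seq [Item id] , [Seq [Item [Item num] + [Item b]] , [Seq [Item id]]]]]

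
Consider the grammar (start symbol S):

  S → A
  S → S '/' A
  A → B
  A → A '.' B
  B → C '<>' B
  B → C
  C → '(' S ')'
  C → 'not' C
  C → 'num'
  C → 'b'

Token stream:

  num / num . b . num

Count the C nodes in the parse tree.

4

[S [S [A [B [C num]]]] / [A [A [A [B [C num]]] . [B [C b]]] . [B [C num]]]]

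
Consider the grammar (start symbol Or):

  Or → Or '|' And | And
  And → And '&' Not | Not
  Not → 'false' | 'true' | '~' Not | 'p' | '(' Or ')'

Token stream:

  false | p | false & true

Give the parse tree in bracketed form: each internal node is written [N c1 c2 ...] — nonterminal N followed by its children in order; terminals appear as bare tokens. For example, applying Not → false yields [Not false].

[Or [Or [Or [And [Not false]]] | [And [Not p]]] | [And [And [Not false]] & [Not true]]]

Or
Or | And
Or | And | And
And | And | And
Not | And | And
false | And | And
false | Not | And
false | p | And
false | p | And & Not
false | p | Not & Not
false | p | false & Not
false | p | false & true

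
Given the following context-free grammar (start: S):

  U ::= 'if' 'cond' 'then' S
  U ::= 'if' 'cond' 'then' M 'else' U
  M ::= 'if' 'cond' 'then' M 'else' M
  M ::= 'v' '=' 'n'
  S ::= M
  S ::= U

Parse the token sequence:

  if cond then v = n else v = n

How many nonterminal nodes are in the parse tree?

[S [M if cond then [M v = n] else [M v = n]]]

4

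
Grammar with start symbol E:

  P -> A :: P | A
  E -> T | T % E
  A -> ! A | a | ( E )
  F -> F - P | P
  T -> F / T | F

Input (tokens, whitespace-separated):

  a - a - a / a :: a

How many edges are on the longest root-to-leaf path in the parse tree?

7

[E [T [F [F [F [P [A a]]] - [P [A a]]] - [P [A a]]] / [T [F [P [A a] :: [P [A a]]]]]]]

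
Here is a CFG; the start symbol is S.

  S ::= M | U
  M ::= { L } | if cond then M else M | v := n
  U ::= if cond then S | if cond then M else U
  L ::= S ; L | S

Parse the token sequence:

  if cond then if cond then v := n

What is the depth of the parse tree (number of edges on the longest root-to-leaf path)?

[S [U if cond then [S [U if cond then [S [M v := n]]]]]]

6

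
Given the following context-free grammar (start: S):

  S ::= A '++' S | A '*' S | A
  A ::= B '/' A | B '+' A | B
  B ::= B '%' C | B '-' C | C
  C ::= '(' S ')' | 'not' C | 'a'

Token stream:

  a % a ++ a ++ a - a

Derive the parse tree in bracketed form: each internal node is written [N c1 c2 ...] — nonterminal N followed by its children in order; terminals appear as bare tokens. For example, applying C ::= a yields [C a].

S
A ++ S
B ++ S
B % C ++ S
C % C ++ S
a % C ++ S
a % a ++ S
a % a ++ A ++ S
a % a ++ B ++ S
a % a ++ C ++ S
a % a ++ a ++ S
a % a ++ a ++ A
a % a ++ a ++ B
a % a ++ a ++ B - C
a % a ++ a ++ C - C
a % a ++ a ++ a - C
a % a ++ a ++ a - a

[S [A [B [B [C a]] % [C a]]] ++ [S [A [B [C a]]] ++ [S [A [B [B [C a]] - [C a]]]]]]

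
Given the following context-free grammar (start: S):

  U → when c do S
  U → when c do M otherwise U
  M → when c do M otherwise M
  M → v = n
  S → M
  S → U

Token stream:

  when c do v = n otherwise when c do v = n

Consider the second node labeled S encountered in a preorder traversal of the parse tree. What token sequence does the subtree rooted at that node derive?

v = n

[S [U when c do [M v = n] otherwise [U when c do [S [M v = n]]]]]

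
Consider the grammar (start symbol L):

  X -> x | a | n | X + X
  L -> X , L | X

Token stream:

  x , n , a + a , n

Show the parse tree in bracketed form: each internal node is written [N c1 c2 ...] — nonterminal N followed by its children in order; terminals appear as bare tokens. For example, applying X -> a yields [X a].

L
X , L
x , L
x , X , L
x , n , L
x , n , X , L
x , n , X + X , L
x , n , a + X , L
x , n , a + a , L
x , n , a + a , X
x , n , a + a , n

[L [X x] , [L [X n] , [L [X [X a] + [X a]] , [L [X n]]]]]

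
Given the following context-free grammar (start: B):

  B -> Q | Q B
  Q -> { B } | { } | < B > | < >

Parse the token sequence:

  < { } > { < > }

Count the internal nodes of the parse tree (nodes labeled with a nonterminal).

[B [Q < [B [Q { }]] >] [B [Q { [B [Q < >]] }]]]

8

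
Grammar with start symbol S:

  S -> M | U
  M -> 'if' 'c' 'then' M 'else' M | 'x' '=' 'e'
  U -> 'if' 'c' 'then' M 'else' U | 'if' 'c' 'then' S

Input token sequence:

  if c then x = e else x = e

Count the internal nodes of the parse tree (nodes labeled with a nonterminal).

[S [M if c then [M x = e] else [M x = e]]]

4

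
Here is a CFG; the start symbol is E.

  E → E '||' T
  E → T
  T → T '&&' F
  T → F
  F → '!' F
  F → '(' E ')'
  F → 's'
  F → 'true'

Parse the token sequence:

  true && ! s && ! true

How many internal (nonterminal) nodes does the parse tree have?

9

[E [T [T [T [F true]] && [F ! [F s]]] && [F ! [F true]]]]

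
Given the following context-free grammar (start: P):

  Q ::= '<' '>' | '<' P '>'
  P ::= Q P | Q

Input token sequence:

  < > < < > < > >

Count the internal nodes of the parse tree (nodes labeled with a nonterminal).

8

[P [Q < >] [P [Q < [P [Q < >] [P [Q < >]]] >]]]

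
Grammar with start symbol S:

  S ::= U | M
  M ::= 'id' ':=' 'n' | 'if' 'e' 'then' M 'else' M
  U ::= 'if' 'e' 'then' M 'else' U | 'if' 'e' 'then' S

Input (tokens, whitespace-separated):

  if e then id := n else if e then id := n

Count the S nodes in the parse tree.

2

[S [U if e then [M id := n] else [U if e then [S [M id := n]]]]]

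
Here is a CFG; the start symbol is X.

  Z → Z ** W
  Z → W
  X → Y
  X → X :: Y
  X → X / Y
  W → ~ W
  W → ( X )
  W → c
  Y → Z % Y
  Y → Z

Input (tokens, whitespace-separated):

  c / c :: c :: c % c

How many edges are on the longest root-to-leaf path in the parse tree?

7

[X [X [X [X [Y [Z [W c]]]] / [Y [Z [W c]]]] :: [Y [Z [W c]]]] :: [Y [Z [W c]] % [Y [Z [W c]]]]]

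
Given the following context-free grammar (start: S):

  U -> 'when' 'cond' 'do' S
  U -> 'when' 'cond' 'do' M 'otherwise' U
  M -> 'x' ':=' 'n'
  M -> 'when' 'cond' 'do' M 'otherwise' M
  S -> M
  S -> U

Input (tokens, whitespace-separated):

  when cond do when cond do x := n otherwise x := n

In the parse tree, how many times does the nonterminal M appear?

[S [U when cond do [S [M when cond do [M x := n] otherwise [M x := n]]]]]

3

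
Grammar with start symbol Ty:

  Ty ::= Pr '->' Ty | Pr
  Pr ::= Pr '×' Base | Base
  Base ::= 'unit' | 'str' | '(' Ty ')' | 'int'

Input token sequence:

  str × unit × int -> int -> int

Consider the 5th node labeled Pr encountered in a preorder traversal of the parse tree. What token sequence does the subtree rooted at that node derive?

[Ty [Pr [Pr [Pr [Base str]] × [Base unit]] × [Base int]] -> [Ty [Pr [Base int]] -> [Ty [Pr [Base int]]]]]

int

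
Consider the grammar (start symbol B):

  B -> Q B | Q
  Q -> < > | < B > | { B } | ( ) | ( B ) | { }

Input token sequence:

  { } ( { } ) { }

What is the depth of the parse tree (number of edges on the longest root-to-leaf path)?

[B [Q { }] [B [Q ( [B [Q { }]] )] [B [Q { }]]]]

5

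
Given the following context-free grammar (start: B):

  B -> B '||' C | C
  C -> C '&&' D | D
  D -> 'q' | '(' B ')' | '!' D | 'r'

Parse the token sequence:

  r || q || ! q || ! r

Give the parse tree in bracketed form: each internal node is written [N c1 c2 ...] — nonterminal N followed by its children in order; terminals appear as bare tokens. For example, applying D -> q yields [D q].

[B [B [B [B [C [D r]]] || [C [D q]]] || [C [D ! [D q]]]] || [C [D ! [D r]]]]

B
B || C
B || C || C
B || C || C || C
C || C || C || C
D || C || C || C
r || C || C || C
r || D || C || C
r || q || C || C
r || q || D || C
r || q || ! D || C
r || q || ! q || C
r || q || ! q || D
r || q || ! q || ! D
r || q || ! q || ! r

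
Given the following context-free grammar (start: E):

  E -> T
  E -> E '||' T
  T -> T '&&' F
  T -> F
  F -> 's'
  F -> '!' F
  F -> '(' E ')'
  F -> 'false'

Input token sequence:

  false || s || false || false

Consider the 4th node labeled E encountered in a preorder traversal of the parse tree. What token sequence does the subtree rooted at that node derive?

false

[E [E [E [E [T [F false]]] || [T [F s]]] || [T [F false]]] || [T [F false]]]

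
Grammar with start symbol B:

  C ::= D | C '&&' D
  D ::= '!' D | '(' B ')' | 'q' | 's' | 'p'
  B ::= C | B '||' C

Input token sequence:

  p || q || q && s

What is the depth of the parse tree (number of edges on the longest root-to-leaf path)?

5

[B [B [B [C [D p]]] || [C [D q]]] || [C [C [D q]] && [D s]]]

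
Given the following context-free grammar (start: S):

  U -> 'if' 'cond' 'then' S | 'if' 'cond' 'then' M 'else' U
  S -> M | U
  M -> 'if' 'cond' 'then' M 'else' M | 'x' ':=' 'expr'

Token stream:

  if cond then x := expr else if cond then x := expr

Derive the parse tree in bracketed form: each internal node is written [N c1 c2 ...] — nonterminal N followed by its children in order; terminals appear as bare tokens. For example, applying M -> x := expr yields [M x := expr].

[S [U if cond then [M x := expr] else [U if cond then [S [M x := expr]]]]]

S
U
if cond then M else U
if cond then x := expr else U
if cond then x := expr else if cond then S
if cond then x := expr else if cond then M
if cond then x := expr else if cond then x := expr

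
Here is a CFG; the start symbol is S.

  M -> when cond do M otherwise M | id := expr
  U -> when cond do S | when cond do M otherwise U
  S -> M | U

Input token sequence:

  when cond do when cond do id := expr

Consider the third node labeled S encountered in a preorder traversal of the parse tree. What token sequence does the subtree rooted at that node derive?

[S [U when cond do [S [U when cond do [S [M id := expr]]]]]]

id := expr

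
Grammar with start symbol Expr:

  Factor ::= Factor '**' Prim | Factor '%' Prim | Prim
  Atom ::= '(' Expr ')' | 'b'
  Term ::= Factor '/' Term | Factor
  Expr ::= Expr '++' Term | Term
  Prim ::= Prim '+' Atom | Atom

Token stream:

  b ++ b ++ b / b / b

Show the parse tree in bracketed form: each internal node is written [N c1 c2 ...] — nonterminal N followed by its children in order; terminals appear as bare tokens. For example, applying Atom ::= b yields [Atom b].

[Expr [Expr [Expr [Term [Factor [Prim [Atom b]]]]] ++ [Term [Factor [Prim [Atom b]]]]] ++ [Term [Factor [Prim [Atom b]]] / [Term [Factor [Prim [Atom b]]] / [Term [Factor [Prim [Atom b]]]]]]]

Expr
Expr ++ Term
Expr ++ Term ++ Term
Term ++ Term ++ Term
Factor ++ Term ++ Term
Prim ++ Term ++ Term
Atom ++ Term ++ Term
b ++ Term ++ Term
b ++ Factor ++ Term
b ++ Prim ++ Term
b ++ Atom ++ Term
b ++ b ++ Term
b ++ b ++ Factor / Term
b ++ b ++ Prim / Term
b ++ b ++ Atom / Term
b ++ b ++ b / Term
b ++ b ++ b / Factor / Term
b ++ b ++ b / Prim / Term
b ++ b ++ b / Atom / Term
b ++ b ++ b / b / Term
b ++ b ++ b / b / Factor
b ++ b ++ b / b / Prim
b ++ b ++ b / b / Atom
b ++ b ++ b / b / b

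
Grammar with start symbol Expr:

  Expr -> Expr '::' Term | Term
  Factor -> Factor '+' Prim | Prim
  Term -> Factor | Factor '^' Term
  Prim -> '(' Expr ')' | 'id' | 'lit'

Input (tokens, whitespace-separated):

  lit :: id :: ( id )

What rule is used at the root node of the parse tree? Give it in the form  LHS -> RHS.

Expr -> Expr '::' Term

[Expr [Expr [Expr [Term [Factor [Prim lit]]]] :: [Term [Factor [Prim id]]]] :: [Term [Factor [Prim ( [Expr [Term [Factor [Prim id]]]] )]]]]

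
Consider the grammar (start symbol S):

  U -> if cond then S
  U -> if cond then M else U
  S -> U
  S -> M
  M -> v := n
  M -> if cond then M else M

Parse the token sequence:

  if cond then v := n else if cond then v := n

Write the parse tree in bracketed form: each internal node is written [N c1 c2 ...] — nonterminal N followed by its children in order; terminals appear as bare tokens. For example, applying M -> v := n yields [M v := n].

S
U
if cond then M else U
if cond then v := n else U
if cond then v := n else if cond then S
if cond then v := n else if cond then M
if cond then v := n else if cond then v := n

[S [U if cond then [M v := n] else [U if cond then [S [M v := n]]]]]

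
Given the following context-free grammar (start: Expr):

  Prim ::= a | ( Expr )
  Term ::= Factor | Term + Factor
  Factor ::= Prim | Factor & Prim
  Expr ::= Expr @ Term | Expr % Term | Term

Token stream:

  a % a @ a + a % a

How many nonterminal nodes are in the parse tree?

19

[Expr [Expr [Expr [Expr [Term [Factor [Prim a]]]] % [Term [Factor [Prim a]]]] @ [Term [Term [Factor [Prim a]]] + [Factor [Prim a]]]] % [Term [Factor [Prim a]]]]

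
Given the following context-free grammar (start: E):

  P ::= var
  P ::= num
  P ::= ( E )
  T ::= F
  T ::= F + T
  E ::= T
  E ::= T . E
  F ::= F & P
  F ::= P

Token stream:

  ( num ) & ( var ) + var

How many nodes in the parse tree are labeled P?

[E [T [F [F [P ( [E [T [F [P num]]]] )]] & [P ( [E [T [F [P var]]]] )]] + [T [F [P var]]]]]

5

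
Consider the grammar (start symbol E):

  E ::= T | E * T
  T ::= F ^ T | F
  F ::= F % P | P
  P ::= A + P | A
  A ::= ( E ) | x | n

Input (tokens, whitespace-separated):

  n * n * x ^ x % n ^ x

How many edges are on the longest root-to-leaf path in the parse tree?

[E [E [E [T [F [P [A n]]]]] * [T [F [P [A n]]]]] * [T [F [P [A x]]] ^ [T [F [F [P [A x]]] % [P [A n]]] ^ [T [F [P [A x]]]]]]]

7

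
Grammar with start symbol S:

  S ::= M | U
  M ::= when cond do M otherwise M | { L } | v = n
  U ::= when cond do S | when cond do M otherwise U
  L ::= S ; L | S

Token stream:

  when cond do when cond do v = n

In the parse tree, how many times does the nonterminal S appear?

[S [U when cond do [S [U when cond do [S [M v = n]]]]]]

3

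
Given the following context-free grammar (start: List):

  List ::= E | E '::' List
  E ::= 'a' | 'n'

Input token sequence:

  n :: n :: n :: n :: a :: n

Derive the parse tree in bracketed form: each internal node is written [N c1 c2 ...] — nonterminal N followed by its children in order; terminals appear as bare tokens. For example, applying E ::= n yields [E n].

List
E :: List
n :: List
n :: E :: List
n :: n :: List
n :: n :: E :: List
n :: n :: n :: List
n :: n :: n :: E :: List
n :: n :: n :: n :: List
n :: n :: n :: n :: E :: List
n :: n :: n :: n :: a :: List
n :: n :: n :: n :: a :: E
n :: n :: n :: n :: a :: n

[List [E n] :: [List [E n] :: [List [E n] :: [List [E n] :: [List [E a] :: [List [E n]]]]]]]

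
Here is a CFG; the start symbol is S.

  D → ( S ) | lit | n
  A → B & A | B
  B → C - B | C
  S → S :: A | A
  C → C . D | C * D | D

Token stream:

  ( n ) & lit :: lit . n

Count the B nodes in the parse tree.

[S [S [A [B [C [D ( [S [A [B [C [D n]]]]] )]]] & [A [B [C [D lit]]]]]] :: [A [B [C [C [D lit]] . [D n]]]]]

4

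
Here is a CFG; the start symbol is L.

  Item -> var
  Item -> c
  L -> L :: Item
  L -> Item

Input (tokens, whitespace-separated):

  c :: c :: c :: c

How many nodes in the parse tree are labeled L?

[L [L [L [L [Item c]] :: [Item c]] :: [Item c]] :: [Item c]]

4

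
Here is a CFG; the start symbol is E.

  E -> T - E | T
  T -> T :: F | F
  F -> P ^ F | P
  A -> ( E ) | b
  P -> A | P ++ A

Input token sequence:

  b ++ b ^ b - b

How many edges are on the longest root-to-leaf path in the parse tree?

6

[E [T [F [P [P [A b]] ++ [A b]] ^ [F [P [A b]]]]] - [E [T [F [P [A b]]]]]]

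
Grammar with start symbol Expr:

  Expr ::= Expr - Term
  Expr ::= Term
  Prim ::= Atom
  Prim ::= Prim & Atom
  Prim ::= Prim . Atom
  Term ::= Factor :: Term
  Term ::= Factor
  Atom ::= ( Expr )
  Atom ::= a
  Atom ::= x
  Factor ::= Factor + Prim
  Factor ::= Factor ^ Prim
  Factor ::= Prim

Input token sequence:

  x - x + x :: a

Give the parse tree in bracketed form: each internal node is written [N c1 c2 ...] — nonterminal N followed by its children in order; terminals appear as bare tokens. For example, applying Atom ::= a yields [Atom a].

Expr
Expr - Term
Term - Term
Factor - Term
Prim - Term
Atom - Term
x - Term
x - Factor :: Term
x - Factor + Prim :: Term
x - Prim + Prim :: Term
x - Atom + Prim :: Term
x - x + Prim :: Term
x - x + Atom :: Term
x - x + x :: Term
x - x + x :: Factor
x - x + x :: Prim
x - x + x :: Atom
x - x + x :: a

[Expr [Expr [Term [Factor [Prim [Atom x]]]]] - [Term [Factor [Factor [Prim [Atom x]]] + [Prim [Atom x]]] :: [Term [Factor [Prim [Atom a]]]]]]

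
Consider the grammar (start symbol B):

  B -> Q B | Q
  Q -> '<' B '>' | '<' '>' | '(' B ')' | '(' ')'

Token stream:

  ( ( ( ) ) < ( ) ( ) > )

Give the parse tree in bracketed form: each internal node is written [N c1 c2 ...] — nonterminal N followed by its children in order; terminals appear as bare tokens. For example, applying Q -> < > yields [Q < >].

B
Q
( B )
( Q B )
( ( B ) B )
( ( Q ) B )
( ( ( ) ) B )
( ( ( ) ) Q )
( ( ( ) ) < B > )
( ( ( ) ) < Q B > )
( ( ( ) ) < ( ) B > )
( ( ( ) ) < ( ) Q > )
( ( ( ) ) < ( ) ( ) > )

[B [Q ( [B [Q ( [B [Q ( )]] )] [B [Q < [B [Q ( )] [B [Q ( )]]] >]]] )]]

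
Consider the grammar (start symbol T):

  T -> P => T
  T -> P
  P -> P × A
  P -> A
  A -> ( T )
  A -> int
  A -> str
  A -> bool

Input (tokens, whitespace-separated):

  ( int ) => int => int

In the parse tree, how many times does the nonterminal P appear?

[T [P [A ( [T [P [A int]]] )]] => [T [P [A int]] => [T [P [A int]]]]]

4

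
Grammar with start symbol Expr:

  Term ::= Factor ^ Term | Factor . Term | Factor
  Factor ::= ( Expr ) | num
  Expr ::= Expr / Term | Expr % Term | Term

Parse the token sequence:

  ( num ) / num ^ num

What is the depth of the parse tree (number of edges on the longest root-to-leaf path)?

[Expr [Expr [Term [Factor ( [Expr [Term [Factor num]]] )]]] / [Term [Factor num] ^ [Term [Factor num]]]]

7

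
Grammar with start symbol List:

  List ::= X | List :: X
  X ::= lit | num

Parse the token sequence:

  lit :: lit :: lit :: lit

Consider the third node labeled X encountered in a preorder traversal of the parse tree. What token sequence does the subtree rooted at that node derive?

[List [List [List [List [X lit]] :: [X lit]] :: [X lit]] :: [X lit]]

lit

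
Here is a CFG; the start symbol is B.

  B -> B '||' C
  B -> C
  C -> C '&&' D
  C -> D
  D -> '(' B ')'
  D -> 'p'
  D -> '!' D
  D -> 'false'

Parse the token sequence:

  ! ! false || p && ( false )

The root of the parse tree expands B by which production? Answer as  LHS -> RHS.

[B [B [C [D ! [D ! [D false]]]]] || [C [C [D p]] && [D ( [B [C [D false]]] )]]]

B -> B '||' C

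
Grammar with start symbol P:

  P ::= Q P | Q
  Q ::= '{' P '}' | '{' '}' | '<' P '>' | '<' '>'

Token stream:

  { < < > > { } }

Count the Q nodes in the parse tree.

4

[P [Q { [P [Q < [P [Q < >]] >] [P [Q { }]]] }]]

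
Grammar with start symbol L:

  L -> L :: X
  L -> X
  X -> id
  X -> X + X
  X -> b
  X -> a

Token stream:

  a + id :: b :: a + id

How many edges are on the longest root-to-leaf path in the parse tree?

[L [L [L [X [X a] + [X id]]] :: [X b]] :: [X [X a] + [X id]]]

5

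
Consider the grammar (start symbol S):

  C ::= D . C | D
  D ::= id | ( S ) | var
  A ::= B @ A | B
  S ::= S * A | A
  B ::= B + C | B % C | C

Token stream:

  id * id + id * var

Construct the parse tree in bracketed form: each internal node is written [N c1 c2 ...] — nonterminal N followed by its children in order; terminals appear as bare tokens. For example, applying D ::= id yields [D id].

S
S * A
S * A * A
A * A * A
B * A * A
C * A * A
D * A * A
id * A * A
id * B * A
id * B + C * A
id * C + C * A
id * D + C * A
id * id + C * A
id * id + D * A
id * id + id * A
id * id + id * B
id * id + id * C
id * id + id * D
id * id + id * var

[S [S [S [A [B [C [D id]]]]] * [A [B [B [C [D id]]] + [C [D id]]]]] * [A [B [C [D var]]]]]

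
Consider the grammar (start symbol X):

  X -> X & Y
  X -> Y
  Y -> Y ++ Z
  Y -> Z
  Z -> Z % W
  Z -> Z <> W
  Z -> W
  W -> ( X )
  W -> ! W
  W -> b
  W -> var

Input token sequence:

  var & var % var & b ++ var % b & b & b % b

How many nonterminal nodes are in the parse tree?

[X [X [X [X [X [Y [Z [W var]]]] & [Y [Z [Z [W var]] % [W var]]]] & [Y [Y [Z [W b]]] ++ [Z [Z [W var]] % [W b]]]] & [Y [Z [W b]]]] & [Y [Z [Z [W b]] % [W b]]]]

29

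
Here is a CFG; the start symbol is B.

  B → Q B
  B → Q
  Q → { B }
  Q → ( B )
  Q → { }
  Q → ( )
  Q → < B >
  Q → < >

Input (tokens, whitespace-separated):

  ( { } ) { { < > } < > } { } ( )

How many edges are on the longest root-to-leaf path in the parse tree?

[B [Q ( [B [Q { }]] )] [B [Q { [B [Q { [B [Q < >]] }] [B [Q < >]]] }] [B [Q { }] [B [Q ( )]]]]]

7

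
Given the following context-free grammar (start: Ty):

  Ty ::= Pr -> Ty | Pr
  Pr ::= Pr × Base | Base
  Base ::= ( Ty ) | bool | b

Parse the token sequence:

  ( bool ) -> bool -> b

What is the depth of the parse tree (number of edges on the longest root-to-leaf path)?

6

[Ty [Pr [Base ( [Ty [Pr [Base bool]]] )]] -> [Ty [Pr [Base bool]] -> [Ty [Pr [Base b]]]]]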